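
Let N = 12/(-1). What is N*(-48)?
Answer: 576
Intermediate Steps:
N = -12 (N = 12*(-1) = -12)
N*(-48) = -12*(-48) = 576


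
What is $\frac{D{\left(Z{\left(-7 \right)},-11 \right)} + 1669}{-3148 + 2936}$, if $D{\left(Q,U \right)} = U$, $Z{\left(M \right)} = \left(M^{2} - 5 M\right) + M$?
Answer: $- \frac{829}{106} \approx -7.8208$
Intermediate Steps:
$Z{\left(M \right)} = M^{2} - 4 M$
$\frac{D{\left(Z{\left(-7 \right)},-11 \right)} + 1669}{-3148 + 2936} = \frac{-11 + 1669}{-3148 + 2936} = \frac{1658}{-212} = 1658 \left(- \frac{1}{212}\right) = - \frac{829}{106}$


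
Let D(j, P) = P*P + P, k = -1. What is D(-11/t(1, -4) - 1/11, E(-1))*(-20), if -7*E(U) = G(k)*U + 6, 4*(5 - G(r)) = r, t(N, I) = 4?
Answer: 375/196 ≈ 1.9133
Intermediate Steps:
G(r) = 5 - r/4
E(U) = -6/7 - 3*U/4 (E(U) = -((5 - ¼*(-1))*U + 6)/7 = -((5 + ¼)*U + 6)/7 = -(21*U/4 + 6)/7 = -(6 + 21*U/4)/7 = -6/7 - 3*U/4)
D(j, P) = P + P² (D(j, P) = P² + P = P + P²)
D(-11/t(1, -4) - 1/11, E(-1))*(-20) = ((-6/7 - ¾*(-1))*(1 + (-6/7 - ¾*(-1))))*(-20) = ((-6/7 + ¾)*(1 + (-6/7 + ¾)))*(-20) = -3*(1 - 3/28)/28*(-20) = -3/28*25/28*(-20) = -75/784*(-20) = 375/196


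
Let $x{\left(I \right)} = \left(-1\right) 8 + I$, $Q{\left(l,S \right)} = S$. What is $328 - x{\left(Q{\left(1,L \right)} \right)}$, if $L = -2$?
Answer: $338$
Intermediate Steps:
$x{\left(I \right)} = -8 + I$
$328 - x{\left(Q{\left(1,L \right)} \right)} = 328 - \left(-8 - 2\right) = 328 - -10 = 328 + 10 = 338$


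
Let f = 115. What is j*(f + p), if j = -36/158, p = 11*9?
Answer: -3852/79 ≈ -48.760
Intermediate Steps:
p = 99
j = -18/79 (j = -36*1/158 = -18/79 ≈ -0.22785)
j*(f + p) = -18*(115 + 99)/79 = -18/79*214 = -3852/79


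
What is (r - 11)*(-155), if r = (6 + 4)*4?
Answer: -4495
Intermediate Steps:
r = 40 (r = 10*4 = 40)
(r - 11)*(-155) = (40 - 11)*(-155) = 29*(-155) = -4495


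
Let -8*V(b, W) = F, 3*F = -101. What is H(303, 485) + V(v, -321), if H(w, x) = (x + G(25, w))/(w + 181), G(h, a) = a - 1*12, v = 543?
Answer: 16877/2904 ≈ 5.8116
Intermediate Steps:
F = -101/3 (F = (⅓)*(-101) = -101/3 ≈ -33.667)
V(b, W) = 101/24 (V(b, W) = -⅛*(-101/3) = 101/24)
G(h, a) = -12 + a (G(h, a) = a - 12 = -12 + a)
H(w, x) = (-12 + w + x)/(181 + w) (H(w, x) = (x + (-12 + w))/(w + 181) = (-12 + w + x)/(181 + w))
H(303, 485) + V(v, -321) = (-12 + 303 + 485)/(181 + 303) + 101/24 = 776/484 + 101/24 = (1/484)*776 + 101/24 = 194/121 + 101/24 = 16877/2904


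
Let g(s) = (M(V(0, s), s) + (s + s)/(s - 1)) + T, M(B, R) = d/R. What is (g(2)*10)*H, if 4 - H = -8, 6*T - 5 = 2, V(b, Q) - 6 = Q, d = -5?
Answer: 320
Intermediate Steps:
V(b, Q) = 6 + Q
T = 7/6 (T = 5/6 + (1/6)*2 = 5/6 + 1/3 = 7/6 ≈ 1.1667)
M(B, R) = -5/R
H = 12 (H = 4 - 1*(-8) = 4 + 8 = 12)
g(s) = 7/6 - 5/s + 2*s/(-1 + s) (g(s) = (-5/s + (s + s)/(s - 1)) + 7/6 = (-5/s + (2*s)/(-1 + s)) + 7/6 = (-5/s + 2*s/(-1 + s)) + 7/6 = 7/6 - 5/s + 2*s/(-1 + s))
(g(2)*10)*H = (((1/6)*(30 + 2*(-37 + 19*2))/(2*(-1 + 2)))*10)*12 = (((1/6)*(1/2)*(30 + 2*(-37 + 38))/1)*10)*12 = (((1/6)*(1/2)*1*(30 + 2*1))*10)*12 = (((1/6)*(1/2)*1*(30 + 2))*10)*12 = (((1/6)*(1/2)*1*32)*10)*12 = ((8/3)*10)*12 = (80/3)*12 = 320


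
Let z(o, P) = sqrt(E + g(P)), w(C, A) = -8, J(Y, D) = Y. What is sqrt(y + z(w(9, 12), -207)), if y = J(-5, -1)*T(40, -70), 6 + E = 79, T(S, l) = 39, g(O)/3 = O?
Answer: sqrt(-195 + 2*I*sqrt(137)) ≈ 0.83669 + 13.989*I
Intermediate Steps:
g(O) = 3*O
E = 73 (E = -6 + 79 = 73)
z(o, P) = sqrt(73 + 3*P)
y = -195 (y = -5*39 = -195)
sqrt(y + z(w(9, 12), -207)) = sqrt(-195 + sqrt(73 + 3*(-207))) = sqrt(-195 + sqrt(73 - 621)) = sqrt(-195 + sqrt(-548)) = sqrt(-195 + 2*I*sqrt(137))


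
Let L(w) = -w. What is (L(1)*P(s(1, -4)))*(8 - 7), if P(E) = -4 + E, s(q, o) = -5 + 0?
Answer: 9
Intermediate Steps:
s(q, o) = -5
(L(1)*P(s(1, -4)))*(8 - 7) = ((-1*1)*(-4 - 5))*(8 - 7) = -1*(-9)*1 = 9*1 = 9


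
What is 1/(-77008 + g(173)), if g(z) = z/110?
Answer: -110/8470707 ≈ -1.2986e-5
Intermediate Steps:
g(z) = z/110 (g(z) = z*(1/110) = z/110)
1/(-77008 + g(173)) = 1/(-77008 + (1/110)*173) = 1/(-77008 + 173/110) = 1/(-8470707/110) = -110/8470707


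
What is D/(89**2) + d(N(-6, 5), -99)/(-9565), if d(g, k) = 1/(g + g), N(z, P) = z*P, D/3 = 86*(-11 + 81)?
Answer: 10364641921/4545861900 ≈ 2.2800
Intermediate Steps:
D = 18060 (D = 3*(86*(-11 + 81)) = 3*(86*70) = 3*6020 = 18060)
N(z, P) = P*z
d(g, k) = 1/(2*g)
D/(89**2) + d(N(-6, 5), -99)/(-9565) = 18060/(89**2) + (1/(2*((5*(-6)))))/(-9565) = 18060/7921 + ((1/2)/(-30))*(-1/9565) = 18060*(1/7921) + ((1/2)*(-1/30))*(-1/9565) = 18060/7921 - 1/60*(-1/9565) = 18060/7921 + 1/573900 = 10364641921/4545861900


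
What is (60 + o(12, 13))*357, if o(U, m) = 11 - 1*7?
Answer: 22848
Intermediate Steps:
o(U, m) = 4 (o(U, m) = 11 - 7 = 4)
(60 + o(12, 13))*357 = (60 + 4)*357 = 64*357 = 22848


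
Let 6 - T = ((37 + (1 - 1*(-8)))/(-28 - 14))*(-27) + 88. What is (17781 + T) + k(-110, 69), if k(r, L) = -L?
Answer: 123203/7 ≈ 17600.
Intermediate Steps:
T = -781/7 (T = 6 - (((37 + (1 - 1*(-8)))/(-28 - 14))*(-27) + 88) = 6 - (((37 + (1 + 8))/(-42))*(-27) + 88) = 6 - (((37 + 9)*(-1/42))*(-27) + 88) = 6 - ((46*(-1/42))*(-27) + 88) = 6 - (-23/21*(-27) + 88) = 6 - (207/7 + 88) = 6 - 1*823/7 = 6 - 823/7 = -781/7 ≈ -111.57)
(17781 + T) + k(-110, 69) = (17781 - 781/7) - 1*69 = 123686/7 - 69 = 123203/7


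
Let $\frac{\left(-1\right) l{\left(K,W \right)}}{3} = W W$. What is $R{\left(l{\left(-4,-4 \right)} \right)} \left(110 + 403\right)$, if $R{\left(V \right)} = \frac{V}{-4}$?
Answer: $6156$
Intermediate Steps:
$l{\left(K,W \right)} = - 3 W^{2}$ ($l{\left(K,W \right)} = - 3 W W = - 3 W^{2}$)
$R{\left(V \right)} = - \frac{V}{4}$ ($R{\left(V \right)} = V \left(- \frac{1}{4}\right) = - \frac{V}{4}$)
$R{\left(l{\left(-4,-4 \right)} \right)} \left(110 + 403\right) = - \frac{\left(-3\right) \left(-4\right)^{2}}{4} \left(110 + 403\right) = - \frac{\left(-3\right) 16}{4} \cdot 513 = \left(- \frac{1}{4}\right) \left(-48\right) 513 = 12 \cdot 513 = 6156$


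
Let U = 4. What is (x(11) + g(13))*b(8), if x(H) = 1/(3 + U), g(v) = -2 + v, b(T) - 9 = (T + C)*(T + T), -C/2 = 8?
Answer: -1326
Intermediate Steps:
C = -16 (C = -2*8 = -16)
b(T) = 9 + 2*T*(-16 + T) (b(T) = 9 + (T - 16)*(T + T) = 9 + (-16 + T)*(2*T) = 9 + 2*T*(-16 + T))
x(H) = ⅐ (x(H) = 1/(3 + 4) = 1/7 = ⅐)
(x(11) + g(13))*b(8) = (⅐ + (-2 + 13))*(9 - 32*8 + 2*8²) = (⅐ + 11)*(9 - 256 + 2*64) = 78*(9 - 256 + 128)/7 = (78/7)*(-119) = -1326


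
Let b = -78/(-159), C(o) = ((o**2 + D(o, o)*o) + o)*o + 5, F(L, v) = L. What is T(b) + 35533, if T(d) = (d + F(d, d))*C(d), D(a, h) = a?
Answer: 280414860353/7890481 ≈ 35538.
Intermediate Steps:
C(o) = 5 + o*(o + 2*o**2) (C(o) = ((o**2 + o*o) + o)*o + 5 = ((o**2 + o**2) + o)*o + 5 = (2*o**2 + o)*o + 5 = (o + 2*o**2)*o + 5 = o*(o + 2*o**2) + 5 = 5 + o*(o + 2*o**2))
b = 26/53 (b = -78*(-1/159) = 26/53 ≈ 0.49057)
T(d) = 2*d*(5 + d**2 + 2*d**3) (T(d) = (d + d)*(5 + d**2 + 2*d**3) = (2*d)*(5 + d**2 + 2*d**3) = 2*d*(5 + d**2 + 2*d**3))
T(b) + 35533 = 2*(26/53)*(5 + (26/53)**2 + 2*(26/53)**3) + 35533 = 2*(26/53)*(5 + 676/2809 + 2*(17576/148877)) + 35533 = 2*(26/53)*(5 + 676/2809 + 35152/148877) + 35533 = 2*(26/53)*(815365/148877) + 35533 = 42398980/7890481 + 35533 = 280414860353/7890481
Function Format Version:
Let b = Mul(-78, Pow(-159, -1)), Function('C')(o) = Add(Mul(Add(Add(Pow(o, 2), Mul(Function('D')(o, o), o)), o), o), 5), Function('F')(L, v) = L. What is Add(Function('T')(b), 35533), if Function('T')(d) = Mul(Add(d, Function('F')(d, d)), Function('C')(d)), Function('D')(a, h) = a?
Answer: Rational(280414860353, 7890481) ≈ 35538.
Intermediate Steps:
Function('C')(o) = Add(5, Mul(o, Add(o, Mul(2, Pow(o, 2))))) (Function('C')(o) = Add(Mul(Add(Add(Pow(o, 2), Mul(o, o)), o), o), 5) = Add(Mul(Add(Add(Pow(o, 2), Pow(o, 2)), o), o), 5) = Add(Mul(Add(Mul(2, Pow(o, 2)), o), o), 5) = Add(Mul(Add(o, Mul(2, Pow(o, 2))), o), 5) = Add(Mul(o, Add(o, Mul(2, Pow(o, 2)))), 5) = Add(5, Mul(o, Add(o, Mul(2, Pow(o, 2))))))
b = Rational(26, 53) (b = Mul(-78, Rational(-1, 159)) = Rational(26, 53) ≈ 0.49057)
Function('T')(d) = Mul(2, d, Add(5, Pow(d, 2), Mul(2, Pow(d, 3)))) (Function('T')(d) = Mul(Add(d, d), Add(5, Pow(d, 2), Mul(2, Pow(d, 3)))) = Mul(Mul(2, d), Add(5, Pow(d, 2), Mul(2, Pow(d, 3)))) = Mul(2, d, Add(5, Pow(d, 2), Mul(2, Pow(d, 3)))))
Add(Function('T')(b), 35533) = Add(Mul(2, Rational(26, 53), Add(5, Pow(Rational(26, 53), 2), Mul(2, Pow(Rational(26, 53), 3)))), 35533) = Add(Mul(2, Rational(26, 53), Add(5, Rational(676, 2809), Mul(2, Rational(17576, 148877)))), 35533) = Add(Mul(2, Rational(26, 53), Add(5, Rational(676, 2809), Rational(35152, 148877))), 35533) = Add(Mul(2, Rational(26, 53), Rational(815365, 148877)), 35533) = Add(Rational(42398980, 7890481), 35533) = Rational(280414860353, 7890481)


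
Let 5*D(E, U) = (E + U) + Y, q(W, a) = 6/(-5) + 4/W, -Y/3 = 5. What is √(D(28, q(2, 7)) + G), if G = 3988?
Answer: √99769/5 ≈ 63.172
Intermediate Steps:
Y = -15 (Y = -3*5 = -15)
q(W, a) = -6/5 + 4/W (q(W, a) = 6*(-⅕) + 4/W = -6/5 + 4/W)
D(E, U) = -3 + E/5 + U/5 (D(E, U) = ((E + U) - 15)/5 = (-15 + E + U)/5 = -3 + E/5 + U/5)
√(D(28, q(2, 7)) + G) = √((-3 + (⅕)*28 + (-6/5 + 4/2)/5) + 3988) = √((-3 + 28/5 + (-6/5 + 4*(½))/5) + 3988) = √((-3 + 28/5 + (-6/5 + 2)/5) + 3988) = √((-3 + 28/5 + (⅕)*(⅘)) + 3988) = √((-3 + 28/5 + 4/25) + 3988) = √(69/25 + 3988) = √(99769/25) = √99769/5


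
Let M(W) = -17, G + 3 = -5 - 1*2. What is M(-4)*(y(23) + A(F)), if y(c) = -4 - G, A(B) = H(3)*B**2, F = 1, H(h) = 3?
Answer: -153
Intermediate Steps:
G = -10 (G = -3 + (-5 - 1*2) = -3 + (-5 - 2) = -3 - 7 = -10)
A(B) = 3*B**2
y(c) = 6 (y(c) = -4 - 1*(-10) = -4 + 10 = 6)
M(-4)*(y(23) + A(F)) = -17*(6 + 3*1**2) = -17*(6 + 3*1) = -17*(6 + 3) = -17*9 = -153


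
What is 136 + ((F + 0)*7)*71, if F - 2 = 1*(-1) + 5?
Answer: 3118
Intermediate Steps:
F = 6 (F = 2 + (1*(-1) + 5) = 2 + (-1 + 5) = 2 + 4 = 6)
136 + ((F + 0)*7)*71 = 136 + ((6 + 0)*7)*71 = 136 + (6*7)*71 = 136 + 42*71 = 136 + 2982 = 3118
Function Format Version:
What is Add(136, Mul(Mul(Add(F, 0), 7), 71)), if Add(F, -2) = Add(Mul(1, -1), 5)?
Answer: 3118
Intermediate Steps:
F = 6 (F = Add(2, Add(Mul(1, -1), 5)) = Add(2, Add(-1, 5)) = Add(2, 4) = 6)
Add(136, Mul(Mul(Add(F, 0), 7), 71)) = Add(136, Mul(Mul(Add(6, 0), 7), 71)) = Add(136, Mul(Mul(6, 7), 71)) = Add(136, Mul(42, 71)) = Add(136, 2982) = 3118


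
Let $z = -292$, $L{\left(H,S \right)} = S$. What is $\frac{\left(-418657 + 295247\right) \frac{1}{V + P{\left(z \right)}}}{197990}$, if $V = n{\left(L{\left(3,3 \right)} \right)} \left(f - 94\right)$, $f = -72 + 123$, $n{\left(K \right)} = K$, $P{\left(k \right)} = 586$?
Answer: $- \frac{12341}{9048143} \approx -0.0013639$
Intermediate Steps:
$f = 51$
$V = -129$ ($V = 3 \left(51 - 94\right) = 3 \left(-43\right) = -129$)
$\frac{\left(-418657 + 295247\right) \frac{1}{V + P{\left(z \right)}}}{197990} = \frac{\left(-418657 + 295247\right) \frac{1}{-129 + 586}}{197990} = - \frac{123410}{457} \cdot \frac{1}{197990} = \left(-123410\right) \frac{1}{457} \cdot \frac{1}{197990} = \left(- \frac{123410}{457}\right) \frac{1}{197990} = - \frac{12341}{9048143}$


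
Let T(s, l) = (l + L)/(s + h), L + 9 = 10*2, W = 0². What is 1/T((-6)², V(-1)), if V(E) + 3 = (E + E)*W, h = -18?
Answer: 9/4 ≈ 2.2500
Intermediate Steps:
W = 0
L = 11 (L = -9 + 10*2 = -9 + 20 = 11)
V(E) = -3 (V(E) = -3 + (E + E)*0 = -3 + (2*E)*0 = -3 + 0 = -3)
T(s, l) = (11 + l)/(-18 + s) (T(s, l) = (l + 11)/(s - 18) = (11 + l)/(-18 + s))
1/T((-6)², V(-1)) = 1/((11 - 3)/(-18 + (-6)²)) = 1/(8/(-18 + 36)) = 1/(8/18) = 1/((1/18)*8) = 1/(4/9) = 9/4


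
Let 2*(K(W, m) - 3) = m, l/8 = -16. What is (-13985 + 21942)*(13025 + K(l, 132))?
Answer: 104188958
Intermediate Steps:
l = -128 (l = 8*(-16) = -128)
K(W, m) = 3 + m/2
(-13985 + 21942)*(13025 + K(l, 132)) = (-13985 + 21942)*(13025 + (3 + (½)*132)) = 7957*(13025 + (3 + 66)) = 7957*(13025 + 69) = 7957*13094 = 104188958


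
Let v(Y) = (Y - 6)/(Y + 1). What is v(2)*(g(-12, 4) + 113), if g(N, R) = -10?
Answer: -412/3 ≈ -137.33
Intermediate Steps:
v(Y) = (-6 + Y)/(1 + Y)
v(2)*(g(-12, 4) + 113) = ((-6 + 2)/(1 + 2))*(-10 + 113) = (-4/3)*103 = ((1/3)*(-4))*103 = -4/3*103 = -412/3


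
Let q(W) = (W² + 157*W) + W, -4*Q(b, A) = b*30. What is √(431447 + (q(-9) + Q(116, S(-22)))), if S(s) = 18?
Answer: 2*√107309 ≈ 655.16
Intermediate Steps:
Q(b, A) = -15*b/2 (Q(b, A) = -b*30/4 = -15*b/2)
q(W) = W² + 158*W
√(431447 + (q(-9) + Q(116, S(-22)))) = √(431447 + (-9*(158 - 9) - 15/2*116)) = √(431447 + (-9*149 - 870)) = √(431447 + (-1341 - 870)) = √(431447 - 2211) = √429236 = 2*√107309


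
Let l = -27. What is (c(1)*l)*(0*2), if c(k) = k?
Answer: 0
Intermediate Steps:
(c(1)*l)*(0*2) = (1*(-27))*(0*2) = -27*0 = 0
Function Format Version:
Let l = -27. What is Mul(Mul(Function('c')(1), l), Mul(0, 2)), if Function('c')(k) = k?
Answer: 0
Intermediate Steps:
Mul(Mul(Function('c')(1), l), Mul(0, 2)) = Mul(Mul(1, -27), Mul(0, 2)) = Mul(-27, 0) = 0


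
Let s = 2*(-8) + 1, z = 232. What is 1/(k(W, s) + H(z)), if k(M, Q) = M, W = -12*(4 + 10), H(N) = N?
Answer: 1/64 ≈ 0.015625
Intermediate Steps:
s = -15 (s = -16 + 1 = -15)
W = -168 (W = -12*14 = -168)
1/(k(W, s) + H(z)) = 1/(-168 + 232) = 1/64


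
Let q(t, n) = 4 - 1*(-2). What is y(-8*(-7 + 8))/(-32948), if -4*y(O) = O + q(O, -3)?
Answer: -1/65896 ≈ -1.5175e-5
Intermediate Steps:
q(t, n) = 6 (q(t, n) = 4 + 2 = 6)
y(O) = -3/2 - O/4 (y(O) = -(O + 6)/4 = -(6 + O)/4 = -3/2 - O/4)
y(-8*(-7 + 8))/(-32948) = (-3/2 - (-2)*(-7 + 8))/(-32948) = (-3/2 - (-2))*(-1/32948) = (-3/2 - 1/4*(-8))*(-1/32948) = (-3/2 + 2)*(-1/32948) = (1/2)*(-1/32948) = -1/65896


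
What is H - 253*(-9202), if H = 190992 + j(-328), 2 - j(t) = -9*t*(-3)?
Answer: 2527956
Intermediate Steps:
j(t) = 2 - 27*t (j(t) = 2 - (-9*t)*(-3) = 2 - 27*t)
H = 199850 (H = 190992 + (2 - 27*(-328)) = 190992 + (2 + 8856) = 190992 + 8858 = 199850)
H - 253*(-9202) = 199850 - 253*(-9202) = 199850 + 2328106 = 2527956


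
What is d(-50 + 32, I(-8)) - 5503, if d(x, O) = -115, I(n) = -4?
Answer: -5618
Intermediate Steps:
d(-50 + 32, I(-8)) - 5503 = -115 - 5503 = -5618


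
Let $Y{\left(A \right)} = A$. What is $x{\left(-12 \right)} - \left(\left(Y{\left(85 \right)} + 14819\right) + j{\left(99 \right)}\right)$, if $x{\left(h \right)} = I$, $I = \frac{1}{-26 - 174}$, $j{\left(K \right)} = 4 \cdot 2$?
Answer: $- \frac{2982401}{200} \approx -14912.0$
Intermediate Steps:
$j{\left(K \right)} = 8$
$I = - \frac{1}{200}$ ($I = \frac{1}{-200} = - \frac{1}{200} \approx -0.005$)
$x{\left(h \right)} = - \frac{1}{200}$
$x{\left(-12 \right)} - \left(\left(Y{\left(85 \right)} + 14819\right) + j{\left(99 \right)}\right) = - \frac{1}{200} - \left(\left(85 + 14819\right) + 8\right) = - \frac{1}{200} - \left(14904 + 8\right) = - \frac{1}{200} - 14912 = - \frac{2982401}{200}$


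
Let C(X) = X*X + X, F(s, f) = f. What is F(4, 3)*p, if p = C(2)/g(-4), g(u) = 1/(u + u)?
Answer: -144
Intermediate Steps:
C(X) = X + X² (C(X) = X² + X = X + X²)
g(u) = 1/(2*u)
p = -48 (p = (2*(1 + 2))/(((½)/(-4))) = (2*3)/(((½)*(-¼))) = 6/(-⅛) = 6*(-8) = -48)
F(4, 3)*p = 3*(-48) = -144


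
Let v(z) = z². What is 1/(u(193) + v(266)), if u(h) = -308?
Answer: 1/70448 ≈ 1.4195e-5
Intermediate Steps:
1/(u(193) + v(266)) = 1/(-308 + 266²) = 1/(-308 + 70756) = 1/70448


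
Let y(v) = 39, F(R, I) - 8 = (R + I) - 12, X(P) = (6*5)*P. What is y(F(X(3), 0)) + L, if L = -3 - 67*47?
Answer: -3113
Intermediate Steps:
X(P) = 30*P
F(R, I) = -4 + I + R (F(R, I) = 8 + ((R + I) - 12) = 8 + ((I + R) - 12) = 8 + (-12 + I + R) = -4 + I + R)
L = -3152 (L = -3 - 3149 = -3152)
y(F(X(3), 0)) + L = 39 - 3152 = -3113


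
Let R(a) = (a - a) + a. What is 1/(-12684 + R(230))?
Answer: -1/12454 ≈ -8.0295e-5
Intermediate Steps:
R(a) = a (R(a) = 0 + a = a)
1/(-12684 + R(230)) = 1/(-12684 + 230) = 1/(-12454) = -1/12454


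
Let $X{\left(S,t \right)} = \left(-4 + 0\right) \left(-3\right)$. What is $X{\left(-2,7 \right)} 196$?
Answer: $2352$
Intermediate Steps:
$X{\left(S,t \right)} = 12$ ($X{\left(S,t \right)} = \left(-4\right) \left(-3\right) = 12$)
$X{\left(-2,7 \right)} 196 = 12 \cdot 196 = 2352$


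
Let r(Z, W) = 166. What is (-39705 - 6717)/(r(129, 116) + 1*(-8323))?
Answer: 15474/2719 ≈ 5.6911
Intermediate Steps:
(-39705 - 6717)/(r(129, 116) + 1*(-8323)) = (-39705 - 6717)/(166 + 1*(-8323)) = -46422/(166 - 8323) = -46422/(-8157) = -46422*(-1/8157) = 15474/2719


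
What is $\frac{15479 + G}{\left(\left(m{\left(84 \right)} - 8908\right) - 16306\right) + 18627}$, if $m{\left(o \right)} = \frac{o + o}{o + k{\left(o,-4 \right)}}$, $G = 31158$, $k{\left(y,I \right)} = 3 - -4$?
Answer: $- \frac{606281}{85607} \approx -7.0821$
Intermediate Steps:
$k{\left(y,I \right)} = 7$ ($k{\left(y,I \right)} = 3 + 4 = 7$)
$m{\left(o \right)} = \frac{2 o}{7 + o}$ ($m{\left(o \right)} = \frac{o + o}{o + 7} = \frac{2 o}{7 + o}$)
$\frac{15479 + G}{\left(\left(m{\left(84 \right)} - 8908\right) - 16306\right) + 18627} = \frac{15479 + 31158}{\left(\left(2 \cdot 84 \frac{1}{7 + 84} - 8908\right) - 16306\right) + 18627} = \frac{46637}{\left(\left(2 \cdot 84 \cdot \frac{1}{91} - 8908\right) - 16306\right) + 18627} = \frac{46637}{\left(\left(\frac{24}{13} - 8908\right) - 16306\right) + 18627} = \frac{46637}{\left(- \frac{115780}{13} - 16306\right) + 18627} = \frac{46637}{- \frac{327758}{13} + 18627} = \frac{46637}{- \frac{85607}{13}} = 46637 \left(- \frac{13}{85607}\right) = - \frac{606281}{85607}$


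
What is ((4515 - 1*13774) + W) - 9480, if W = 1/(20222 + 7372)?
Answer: -517083965/27594 ≈ -18739.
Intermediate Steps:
W = 1/27594 ≈ 3.6240e-5
((4515 - 1*13774) + W) - 9480 = ((4515 - 1*13774) + 1/27594) - 9480 = ((4515 - 13774) + 1/27594) - 9480 = (-9259 + 1/27594) - 9480 = -255492845/27594 - 9480 = -517083965/27594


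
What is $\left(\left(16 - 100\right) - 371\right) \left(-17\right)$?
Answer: $7735$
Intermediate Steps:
$\left(\left(16 - 100\right) - 371\right) \left(-17\right) = \left(-84 - 371\right) \left(-17\right) = \left(-455\right) \left(-17\right) = 7735$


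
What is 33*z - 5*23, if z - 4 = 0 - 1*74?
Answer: -2425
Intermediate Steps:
z = -70 (z = 4 + (0 - 1*74) = 4 + (0 - 74) = 4 - 74 = -70)
33*z - 5*23 = 33*(-70) - 5*23 = -2310 - 115 = -2425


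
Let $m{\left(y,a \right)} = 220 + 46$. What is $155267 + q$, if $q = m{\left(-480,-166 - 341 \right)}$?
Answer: $155533$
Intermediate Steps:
$m{\left(y,a \right)} = 266$
$q = 266$
$155267 + q = 155267 + 266 = 155533$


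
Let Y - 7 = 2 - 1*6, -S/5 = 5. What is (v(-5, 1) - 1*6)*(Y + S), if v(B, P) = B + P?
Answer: 220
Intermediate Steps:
S = -25 (S = -5*5 = -25)
Y = 3 (Y = 7 + (2 - 1*6) = 7 + (2 - 6) = 7 - 4 = 3)
(v(-5, 1) - 1*6)*(Y + S) = ((-5 + 1) - 1*6)*(3 - 25) = (-4 - 6)*(-22) = -10*(-22) = 220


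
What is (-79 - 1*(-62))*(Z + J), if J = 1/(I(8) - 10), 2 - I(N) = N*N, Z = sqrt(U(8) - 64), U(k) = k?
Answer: 17/72 - 34*I*sqrt(14) ≈ 0.23611 - 127.22*I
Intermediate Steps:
Z = 2*I*sqrt(14) (Z = sqrt(8 - 64) = sqrt(-56) = 2*I*sqrt(14) ≈ 7.4833*I)
I(N) = 2 - N**2 (I(N) = 2 - N*N = 2 - N**2)
J = -1/72 (J = 1/((2 - 1*8**2) - 10) = 1/((2 - 1*64) - 10) = 1/((2 - 64) - 10) = 1/(-62 - 10) = 1/(-72) = -1/72 ≈ -0.013889)
(-79 - 1*(-62))*(Z + J) = (-79 - 1*(-62))*(2*I*sqrt(14) - 1/72) = (-79 + 62)*(-1/72 + 2*I*sqrt(14)) = -17*(-1/72 + 2*I*sqrt(14)) = 17/72 - 34*I*sqrt(14)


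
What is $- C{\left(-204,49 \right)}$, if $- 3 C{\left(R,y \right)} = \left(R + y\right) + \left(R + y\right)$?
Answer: $- \frac{310}{3} \approx -103.33$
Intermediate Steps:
$C{\left(R,y \right)} = - \frac{2 R}{3} - \frac{2 y}{3}$ ($C{\left(R,y \right)} = - \frac{\left(R + y\right) + \left(R + y\right)}{3} = - \frac{2 R + 2 y}{3} = - \frac{2 R}{3} - \frac{2 y}{3}$)
$- C{\left(-204,49 \right)} = - (\left(- \frac{2}{3}\right) \left(-204\right) - \frac{98}{3}) = - (136 - \frac{98}{3}) = \left(-1\right) \frac{310}{3} = - \frac{310}{3}$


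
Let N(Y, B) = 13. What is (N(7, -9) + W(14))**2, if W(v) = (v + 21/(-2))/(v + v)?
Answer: 11025/64 ≈ 172.27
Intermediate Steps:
W(v) = (-21/2 + v)/(2*v) (W(v) = (v + 21*(-1/2))/((2*v)) = (v - 21/2)*(1/(2*v)) = (-21/2 + v)*(1/(2*v)) = (-21/2 + v)/(2*v))
(N(7, -9) + W(14))**2 = (13 + (1/4)*(-21 + 2*14)/14)**2 = (13 + (1/4)*(1/14)*(-21 + 28))**2 = (13 + (1/4)*(1/14)*7)**2 = (13 + 1/8)**2 = (105/8)**2 = 11025/64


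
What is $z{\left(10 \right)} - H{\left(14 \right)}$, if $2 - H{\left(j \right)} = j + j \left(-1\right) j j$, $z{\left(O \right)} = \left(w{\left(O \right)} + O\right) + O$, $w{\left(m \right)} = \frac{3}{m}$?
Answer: $- \frac{27117}{10} \approx -2711.7$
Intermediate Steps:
$z{\left(O \right)} = 2 O + \frac{3}{O}$ ($z{\left(O \right)} = \left(\frac{3}{O} + O\right) + O = \left(O + \frac{3}{O}\right) + O = 2 O + \frac{3}{O}$)
$H{\left(j \right)} = 2 + j^{3} - j$ ($H{\left(j \right)} = 2 - \left(j + j \left(-1\right) j j\right) = 2 - \left(j + - j j j\right) = 2 - \left(j + - j^{2} j\right) = 2 - \left(j - j^{3}\right) = 2 + \left(j^{3} - j\right) = 2 + j^{3} - j$)
$z{\left(10 \right)} - H{\left(14 \right)} = \left(2 \cdot 10 + \frac{3}{10}\right) - \left(2 + 14^{3} - 14\right) = \left(20 + 3 \cdot \frac{1}{10}\right) - \left(2 + 2744 - 14\right) = \left(20 + \frac{3}{10}\right) - 2732 = \frac{203}{10} - 2732 = - \frac{27117}{10}$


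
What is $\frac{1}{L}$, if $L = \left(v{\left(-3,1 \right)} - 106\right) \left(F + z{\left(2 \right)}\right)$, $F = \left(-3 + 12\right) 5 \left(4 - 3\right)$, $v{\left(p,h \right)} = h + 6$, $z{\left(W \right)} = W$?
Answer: $- \frac{1}{4653} \approx -0.00021492$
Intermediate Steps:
$v{\left(p,h \right)} = 6 + h$
$F = 45$ ($F = 9 \cdot 5 \cdot 1 = 9 \cdot 5 = 45$)
$L = -4653$ ($L = \left(\left(6 + 1\right) - 106\right) \left(45 + 2\right) = \left(7 - 106\right) 47 = \left(-99\right) 47 = -4653$)
$\frac{1}{L} = \frac{1}{-4653} = - \frac{1}{4653}$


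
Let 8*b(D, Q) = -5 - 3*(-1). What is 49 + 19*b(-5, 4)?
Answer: 177/4 ≈ 44.250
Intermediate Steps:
b(D, Q) = -1/4 (b(D, Q) = (-5 - 3*(-1))/8 = (-5 + 3)/8 = (1/8)*(-2) = -1/4)
49 + 19*b(-5, 4) = 49 + 19*(-1/4) = 49 - 19/4 = 177/4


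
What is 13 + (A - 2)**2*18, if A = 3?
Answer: 31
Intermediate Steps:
13 + (A - 2)**2*18 = 13 + (3 - 2)**2*18 = 13 + 1**2*18 = 13 + 1*18 = 13 + 18 = 31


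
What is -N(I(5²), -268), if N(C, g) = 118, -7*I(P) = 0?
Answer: -118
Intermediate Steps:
I(P) = 0 (I(P) = -⅐*0 = 0)
-N(I(5²), -268) = -1*118 = -118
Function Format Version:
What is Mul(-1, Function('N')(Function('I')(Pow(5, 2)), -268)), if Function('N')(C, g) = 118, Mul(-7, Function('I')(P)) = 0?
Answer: -118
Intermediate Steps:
Function('I')(P) = 0 (Function('I')(P) = Mul(Rational(-1, 7), 0) = 0)
Mul(-1, Function('N')(Function('I')(Pow(5, 2)), -268)) = Mul(-1, 118) = -118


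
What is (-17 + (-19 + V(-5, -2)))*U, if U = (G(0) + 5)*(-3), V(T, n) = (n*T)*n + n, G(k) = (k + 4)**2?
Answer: 3654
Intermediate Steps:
G(k) = (4 + k)**2
V(T, n) = n + T*n**2 (V(T, n) = (T*n)*n + n = T*n**2 + n = n + T*n**2)
U = -63 (U = ((4 + 0)**2 + 5)*(-3) = (4**2 + 5)*(-3) = (16 + 5)*(-3) = 21*(-3) = -63)
(-17 + (-19 + V(-5, -2)))*U = (-17 + (-19 - 2*(1 - 5*(-2))))*(-63) = (-17 + (-19 - 2*(1 + 10)))*(-63) = (-17 + (-19 - 2*11))*(-63) = (-17 + (-19 - 22))*(-63) = (-17 - 41)*(-63) = -58*(-63) = 3654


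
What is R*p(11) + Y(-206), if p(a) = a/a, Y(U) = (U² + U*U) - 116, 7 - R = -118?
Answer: 84881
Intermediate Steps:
R = 125 (R = 7 - 1*(-118) = 7 + 118 = 125)
Y(U) = -116 + 2*U² (Y(U) = (U² + U²) - 116 = 2*U² - 116 = -116 + 2*U²)
p(a) = 1
R*p(11) + Y(-206) = 125*1 + (-116 + 2*(-206)²) = 125 + (-116 + 2*42436) = 125 + (-116 + 84872) = 125 + 84756 = 84881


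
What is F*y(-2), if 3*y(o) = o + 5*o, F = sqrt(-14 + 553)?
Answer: -28*sqrt(11) ≈ -92.865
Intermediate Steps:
F = 7*sqrt(11) (F = sqrt(539) = 7*sqrt(11) ≈ 23.216)
y(o) = 2*o (y(o) = (o + 5*o)/3 = (6*o)/3 = 2*o)
F*y(-2) = (7*sqrt(11))*(2*(-2)) = (7*sqrt(11))*(-4) = -28*sqrt(11)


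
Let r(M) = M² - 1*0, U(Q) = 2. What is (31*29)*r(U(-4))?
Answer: 3596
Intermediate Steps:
r(M) = M² (r(M) = M² + 0 = M²)
(31*29)*r(U(-4)) = (31*29)*2² = 899*4 = 3596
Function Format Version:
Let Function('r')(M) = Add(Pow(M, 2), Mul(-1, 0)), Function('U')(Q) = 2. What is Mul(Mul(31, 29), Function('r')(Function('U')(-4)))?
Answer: 3596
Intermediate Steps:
Function('r')(M) = Pow(M, 2) (Function('r')(M) = Add(Pow(M, 2), 0) = Pow(M, 2))
Mul(Mul(31, 29), Function('r')(Function('U')(-4))) = Mul(Mul(31, 29), Pow(2, 2)) = Mul(899, 4) = 3596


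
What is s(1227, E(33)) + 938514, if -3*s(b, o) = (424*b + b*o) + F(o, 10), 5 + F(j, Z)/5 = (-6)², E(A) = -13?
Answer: 2311090/3 ≈ 7.7036e+5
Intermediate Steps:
F(j, Z) = 155 (F(j, Z) = -25 + 5*(-6)² = -25 + 5*36 = -25 + 180 = 155)
s(b, o) = -155/3 - 424*b/3 - b*o/3 (s(b, o) = -((424*b + b*o) + 155)/3 = -(155 + 424*b + b*o)/3 = -155/3 - 424*b/3 - b*o/3)
s(1227, E(33)) + 938514 = (-155/3 - 424/3*1227 - ⅓*1227*(-13)) + 938514 = (-155/3 - 173416 + 5317) + 938514 = -504452/3 + 938514 = 2311090/3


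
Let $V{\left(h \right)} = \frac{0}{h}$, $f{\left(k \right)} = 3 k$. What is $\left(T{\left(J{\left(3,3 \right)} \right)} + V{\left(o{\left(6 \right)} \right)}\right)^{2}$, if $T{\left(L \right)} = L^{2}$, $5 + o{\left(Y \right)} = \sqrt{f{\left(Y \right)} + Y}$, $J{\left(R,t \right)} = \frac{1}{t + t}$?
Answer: $\frac{1}{1296} \approx 0.0007716$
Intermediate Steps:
$J{\left(R,t \right)} = \frac{1}{2 t}$
$o{\left(Y \right)} = -5 + 2 \sqrt{Y}$ ($o{\left(Y \right)} = -5 + \sqrt{3 Y + Y} = -5 + \sqrt{4 Y} = -5 + 2 \sqrt{Y}$)
$V{\left(h \right)} = 0$
$\left(T{\left(J{\left(3,3 \right)} \right)} + V{\left(o{\left(6 \right)} \right)}\right)^{2} = \left(\left(\frac{1}{2 \cdot 3}\right)^{2} + 0\right)^{2} = \left(\left(\frac{1}{2} \cdot \frac{1}{3}\right)^{2} + 0\right)^{2} = \left(\left(\frac{1}{6}\right)^{2} + 0\right)^{2} = \left(\frac{1}{36} + 0\right)^{2} = \left(\frac{1}{36}\right)^{2} = \frac{1}{1296}$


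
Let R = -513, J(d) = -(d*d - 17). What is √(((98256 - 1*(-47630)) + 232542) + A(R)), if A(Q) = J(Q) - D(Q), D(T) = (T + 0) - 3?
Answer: 4*√7237 ≈ 340.28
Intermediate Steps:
J(d) = 17 - d² (J(d) = -(d² - 17) = -(-17 + d²) = 17 - d²)
D(T) = -3 + T (D(T) = T - 3 = -3 + T)
A(Q) = 20 - Q - Q² (A(Q) = (17 - Q²) - (-3 + Q) = (17 - Q²) + (3 - Q) = 20 - Q - Q²)
√(((98256 - 1*(-47630)) + 232542) + A(R)) = √(((98256 - 1*(-47630)) + 232542) + (20 - 1*(-513) - 1*(-513)²)) = √(((98256 + 47630) + 232542) + (20 + 513 - 1*263169)) = √((145886 + 232542) + (20 + 513 - 263169)) = √(378428 - 262636) = √115792 = 4*√7237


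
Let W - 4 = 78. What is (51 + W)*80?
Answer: 10640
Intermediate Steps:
W = 82 (W = 4 + 78 = 82)
(51 + W)*80 = (51 + 82)*80 = 133*80 = 10640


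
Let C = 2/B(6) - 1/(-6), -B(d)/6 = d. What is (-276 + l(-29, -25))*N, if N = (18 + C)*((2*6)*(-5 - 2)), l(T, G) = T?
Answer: 1392020/3 ≈ 4.6401e+5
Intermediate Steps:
B(d) = -6*d
C = ⅑ (C = 2/((-6*6)) - 1/(-6) = 2/(-36) - 1*(-⅙) = 2*(-1/36) + ⅙ = -1/18 + ⅙ = ⅑ ≈ 0.11111)
N = -4564/3 (N = (18 + ⅑)*((2*6)*(-5 - 2)) = 163*(12*(-7))/9 = (163/9)*(-84) = -4564/3 ≈ -1521.3)
(-276 + l(-29, -25))*N = (-276 - 29)*(-4564/3) = -305*(-4564/3) = 1392020/3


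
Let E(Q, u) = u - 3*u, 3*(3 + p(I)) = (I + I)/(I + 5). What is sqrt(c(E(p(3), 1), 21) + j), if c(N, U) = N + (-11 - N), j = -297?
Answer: 2*I*sqrt(77) ≈ 17.55*I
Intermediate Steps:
p(I) = -3 + 2*I/(3*(5 + I)) (p(I) = -3 + ((I + I)/(I + 5))/3 = -3 + ((2*I)/(5 + I))/3 = -3 + (2*I/(5 + I))/3 = -3 + 2*I/(3*(5 + I)))
E(Q, u) = -2*u
c(N, U) = -11
sqrt(c(E(p(3), 1), 21) + j) = sqrt(-11 - 297) = sqrt(-308) = 2*I*sqrt(77)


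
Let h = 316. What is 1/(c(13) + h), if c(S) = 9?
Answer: 1/325 ≈ 0.0030769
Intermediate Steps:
1/(c(13) + h) = 1/(9 + 316) = 1/325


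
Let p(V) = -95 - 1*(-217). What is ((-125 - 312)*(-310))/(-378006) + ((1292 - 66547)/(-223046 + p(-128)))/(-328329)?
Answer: -1652566831803275/4611195274161996 ≈ -0.35838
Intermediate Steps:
p(V) = 122 (p(V) = -95 + 217 = 122)
((-125 - 312)*(-310))/(-378006) + ((1292 - 66547)/(-223046 + p(-128)))/(-328329) = ((-125 - 312)*(-310))/(-378006) + ((1292 - 66547)/(-223046 + 122))/(-328329) = -437*(-310)*(-1/378006) - 65255/(-222924)*(-1/328329) = 135470*(-1/378006) - 65255*(-1/222924)*(-1/328329) = -67735/189003 + (65255/222924)*(-1/328329) = -67735/189003 - 65255/73192413996 = -1652566831803275/4611195274161996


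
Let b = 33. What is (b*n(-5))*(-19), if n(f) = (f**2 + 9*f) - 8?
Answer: 17556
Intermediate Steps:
n(f) = -8 + f**2 + 9*f
(b*n(-5))*(-19) = (33*(-8 + (-5)**2 + 9*(-5)))*(-19) = (33*(-8 + 25 - 45))*(-19) = (33*(-28))*(-19) = -924*(-19) = 17556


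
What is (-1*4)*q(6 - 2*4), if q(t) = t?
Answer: 8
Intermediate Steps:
(-1*4)*q(6 - 2*4) = (-1*4)*(6 - 2*4) = -4*(6 - 8) = -4*(-2) = 8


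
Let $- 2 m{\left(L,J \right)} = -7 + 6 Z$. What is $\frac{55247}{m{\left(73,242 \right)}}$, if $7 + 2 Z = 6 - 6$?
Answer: $\frac{55247}{14} \approx 3946.2$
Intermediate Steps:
$Z = - \frac{7}{2}$ ($Z = - \frac{7}{2} + \frac{6 - 6}{2} = - \frac{7}{2} + \frac{1}{2} \cdot 0 = - \frac{7}{2} + 0 = - \frac{7}{2} \approx -3.5$)
$m{\left(L,J \right)} = 14$ ($m{\left(L,J \right)} = - \frac{-7 + 6 \left(- \frac{7}{2}\right)}{2} = - \frac{-7 - 21}{2} = \left(- \frac{1}{2}\right) \left(-28\right) = 14$)
$\frac{55247}{m{\left(73,242 \right)}} = \frac{55247}{14}$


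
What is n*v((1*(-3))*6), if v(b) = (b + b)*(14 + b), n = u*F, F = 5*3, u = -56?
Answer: -120960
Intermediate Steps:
F = 15
n = -840 (n = -56*15 = -840)
v(b) = 2*b*(14 + b) (v(b) = (2*b)*(14 + b) = 2*b*(14 + b))
n*v((1*(-3))*6) = -1680*(1*(-3))*6*(14 + (1*(-3))*6) = -1680*(-3*6)*(14 - 3*6) = -1680*(-18)*(14 - 18) = -1680*(-18)*(-4) = -840*144 = -120960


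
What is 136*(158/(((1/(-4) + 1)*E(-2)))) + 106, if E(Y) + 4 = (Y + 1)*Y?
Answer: -42658/3 ≈ -14219.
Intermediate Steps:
E(Y) = -4 + Y*(1 + Y) (E(Y) = -4 + (Y + 1)*Y = -4 + (1 + Y)*Y = -4 + Y*(1 + Y))
136*(158/(((1/(-4) + 1)*E(-2)))) + 106 = 136*(158/(((1/(-4) + 1)*(-4 - 2 + (-2)²)))) + 106 = 136*(158/(((-¼ + 1)*(-4 - 2 + 4)))) + 106 = 136*(158/(((¾)*(-2)))) + 106 = 136*(158/(-3/2)) + 106 = 136*(158*(-⅔)) + 106 = 136*(-316/3) + 106 = -42976/3 + 106 = -42658/3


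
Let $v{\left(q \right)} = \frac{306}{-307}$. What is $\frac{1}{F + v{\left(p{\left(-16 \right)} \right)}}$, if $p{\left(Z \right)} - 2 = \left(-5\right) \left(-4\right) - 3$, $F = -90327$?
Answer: $- \frac{307}{27730695} \approx -1.1071 \cdot 10^{-5}$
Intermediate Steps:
$p{\left(Z \right)} = 19$ ($p{\left(Z \right)} = 2 - -17 = 2 + \left(20 - 3\right) = 2 + 17 = 19$)
$v{\left(q \right)} = - \frac{306}{307}$ ($v{\left(q \right)} = 306 \left(- \frac{1}{307}\right) = - \frac{306}{307}$)
$\frac{1}{F + v{\left(p{\left(-16 \right)} \right)}} = \frac{1}{-90327 - \frac{306}{307}} = \frac{1}{- \frac{27730695}{307}} = - \frac{307}{27730695}$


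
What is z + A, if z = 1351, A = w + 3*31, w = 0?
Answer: 1444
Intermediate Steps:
A = 93 (A = 0 + 3*31 = 0 + 93 = 93)
z + A = 1351 + 93 = 1444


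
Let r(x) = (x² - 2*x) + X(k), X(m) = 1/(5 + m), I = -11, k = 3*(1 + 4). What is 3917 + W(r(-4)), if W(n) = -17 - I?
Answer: 3911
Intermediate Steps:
k = 15 (k = 3*5 = 15)
r(x) = 1/20 + x² - 2*x (r(x) = (x² - 2*x) + 1/(5 + 15) = (x² - 2*x) + 1/20 = 1/20 + x² - 2*x)
W(n) = -6 (W(n) = -17 - 1*(-11) = -17 + 11 = -6)
3917 + W(r(-4)) = 3917 - 6 = 3911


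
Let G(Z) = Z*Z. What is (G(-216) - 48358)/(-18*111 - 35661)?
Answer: 1702/37659 ≈ 0.045195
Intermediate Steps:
G(Z) = Z²
(G(-216) - 48358)/(-18*111 - 35661) = ((-216)² - 48358)/(-18*111 - 35661) = (46656 - 48358)/(-1998 - 35661) = -1702/(-37659) = -1702*(-1/37659) = 1702/37659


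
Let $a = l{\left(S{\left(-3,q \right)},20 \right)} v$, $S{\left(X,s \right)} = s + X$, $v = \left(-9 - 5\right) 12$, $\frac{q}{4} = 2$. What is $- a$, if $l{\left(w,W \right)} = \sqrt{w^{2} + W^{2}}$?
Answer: $840 \sqrt{17} \approx 3463.4$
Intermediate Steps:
$q = 8$ ($q = 4 \cdot 2 = 8$)
$v = -168$ ($v = \left(-14\right) 12 = -168$)
$S{\left(X,s \right)} = X + s$
$l{\left(w,W \right)} = \sqrt{W^{2} + w^{2}}$
$a = - 840 \sqrt{17}$ ($a = \sqrt{20^{2} + \left(-3 + 8\right)^{2}} \left(-168\right) = \sqrt{400 + 5^{2}} \left(-168\right) = \sqrt{400 + 25} \left(-168\right) = \sqrt{425} \left(-168\right) = 5 \sqrt{17} \left(-168\right) = - 840 \sqrt{17} \approx -3463.4$)
$- a = - \left(-840\right) \sqrt{17} = 840 \sqrt{17}$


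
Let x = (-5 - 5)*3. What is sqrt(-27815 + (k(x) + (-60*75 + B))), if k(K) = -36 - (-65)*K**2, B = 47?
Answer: 2*sqrt(6549) ≈ 161.85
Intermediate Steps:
x = -30 (x = -10*3 = -30)
k(K) = -36 + 65*K**2
sqrt(-27815 + (k(x) + (-60*75 + B))) = sqrt(-27815 + ((-36 + 65*(-30)**2) + (-60*75 + 47))) = sqrt(-27815 + ((-36 + 65*900) + (-4500 + 47))) = sqrt(-27815 + ((-36 + 58500) - 4453)) = sqrt(-27815 + (58464 - 4453)) = sqrt(-27815 + 54011) = sqrt(26196) = 2*sqrt(6549)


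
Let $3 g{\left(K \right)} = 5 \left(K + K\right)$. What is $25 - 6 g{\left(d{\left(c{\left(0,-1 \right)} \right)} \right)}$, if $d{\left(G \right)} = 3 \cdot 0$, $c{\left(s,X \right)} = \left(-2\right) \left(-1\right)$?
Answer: $25$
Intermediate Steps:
$c{\left(s,X \right)} = 2$
$d{\left(G \right)} = 0$
$g{\left(K \right)} = \frac{10 K}{3}$ ($g{\left(K \right)} = \frac{5 \left(K + K\right)}{3} = \frac{5 \cdot 2 K}{3} = \frac{10 K}{3}$)
$25 - 6 g{\left(d{\left(c{\left(0,-1 \right)} \right)} \right)} = 25 - 6 \cdot \frac{10}{3} \cdot 0 = 25 - 0 = 25 + 0 = 25$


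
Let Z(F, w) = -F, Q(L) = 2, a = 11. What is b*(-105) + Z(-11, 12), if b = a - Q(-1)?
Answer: -934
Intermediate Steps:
b = 9 (b = 11 - 1*2 = 11 - 2 = 9)
b*(-105) + Z(-11, 12) = 9*(-105) - 1*(-11) = -945 + 11 = -934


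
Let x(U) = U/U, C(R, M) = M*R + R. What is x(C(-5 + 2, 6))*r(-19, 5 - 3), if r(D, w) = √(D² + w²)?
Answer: √365 ≈ 19.105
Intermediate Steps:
C(R, M) = R + M*R
x(U) = 1
x(C(-5 + 2, 6))*r(-19, 5 - 3) = 1*√((-19)² + (5 - 3)²) = 1*√(361 + 2²) = 1*√(361 + 4) = 1*√365 = √365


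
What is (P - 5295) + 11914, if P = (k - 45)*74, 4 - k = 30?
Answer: 1365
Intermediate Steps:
k = -26 (k = 4 - 1*30 = 4 - 30 = -26)
P = -5254 (P = (-26 - 45)*74 = -71*74 = -5254)
(P - 5295) + 11914 = (-5254 - 5295) + 11914 = -10549 + 11914 = 1365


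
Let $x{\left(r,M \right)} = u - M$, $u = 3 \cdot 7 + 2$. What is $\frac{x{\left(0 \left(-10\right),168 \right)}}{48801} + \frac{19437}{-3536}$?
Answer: $- \frac{949057757}{172560336} \approx -5.4999$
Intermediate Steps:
$u = 23$ ($u = 21 + 2 = 23$)
$x{\left(r,M \right)} = 23 - M$
$\frac{x{\left(0 \left(-10\right),168 \right)}}{48801} + \frac{19437}{-3536} = \frac{23 - 168}{48801} + \frac{19437}{-3536} = \left(23 - 168\right) \frac{1}{48801} + 19437 \left(- \frac{1}{3536}\right) = \left(-145\right) \frac{1}{48801} - \frac{19437}{3536} = - \frac{145}{48801} - \frac{19437}{3536} = - \frac{949057757}{172560336}$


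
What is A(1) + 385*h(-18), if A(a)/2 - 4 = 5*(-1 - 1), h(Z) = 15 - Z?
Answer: 12693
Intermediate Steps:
A(a) = -12 (A(a) = 8 + 2*(5*(-1 - 1)) = 8 + 2*(5*(-2)) = 8 + 2*(-10) = 8 - 20 = -12)
A(1) + 385*h(-18) = -12 + 385*(15 - 1*(-18)) = -12 + 385*(15 + 18) = -12 + 385*33 = -12 + 12705 = 12693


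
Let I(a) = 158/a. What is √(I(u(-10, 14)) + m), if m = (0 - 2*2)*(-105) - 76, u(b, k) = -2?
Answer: √265 ≈ 16.279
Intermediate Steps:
m = 344 (m = (0 - 4)*(-105) - 76 = -4*(-105) - 76 = 420 - 76 = 344)
√(I(u(-10, 14)) + m) = √(158/(-2) + 344) = √(158*(-½) + 344) = √(-79 + 344) = √265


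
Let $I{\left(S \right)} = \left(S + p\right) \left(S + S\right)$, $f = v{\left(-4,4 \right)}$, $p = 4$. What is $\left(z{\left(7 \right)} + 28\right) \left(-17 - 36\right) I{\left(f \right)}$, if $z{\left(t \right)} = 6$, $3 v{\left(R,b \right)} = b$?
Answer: $- \frac{230656}{9} \approx -25628.0$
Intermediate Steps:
$v{\left(R,b \right)} = \frac{b}{3}$
$f = \frac{4}{3}$ ($f = \frac{1}{3} \cdot 4 = \frac{4}{3} \approx 1.3333$)
$I{\left(S \right)} = 2 S \left(4 + S\right)$ ($I{\left(S \right)} = \left(S + 4\right) \left(S + S\right) = \left(4 + S\right) 2 S = 2 S \left(4 + S\right)$)
$\left(z{\left(7 \right)} + 28\right) \left(-17 - 36\right) I{\left(f \right)} = \left(6 + 28\right) \left(-17 - 36\right) 2 \cdot \frac{4}{3} \left(4 + \frac{4}{3}\right) = 34 \left(-53\right) 2 \cdot \frac{4}{3} \cdot \frac{16}{3} = \left(-1802\right) \frac{128}{9} = - \frac{230656}{9}$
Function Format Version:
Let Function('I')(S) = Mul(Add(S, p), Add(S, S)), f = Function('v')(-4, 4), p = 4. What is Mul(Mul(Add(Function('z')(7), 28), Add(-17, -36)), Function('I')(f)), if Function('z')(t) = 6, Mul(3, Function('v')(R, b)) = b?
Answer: Rational(-230656, 9) ≈ -25628.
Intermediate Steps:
Function('v')(R, b) = Mul(Rational(1, 3), b)
f = Rational(4, 3) (f = Mul(Rational(1, 3), 4) = Rational(4, 3) ≈ 1.3333)
Function('I')(S) = Mul(2, S, Add(4, S)) (Function('I')(S) = Mul(Add(S, 4), Add(S, S)) = Mul(Add(4, S), Mul(2, S)) = Mul(2, S, Add(4, S)))
Mul(Mul(Add(Function('z')(7), 28), Add(-17, -36)), Function('I')(f)) = Mul(Mul(Add(6, 28), Add(-17, -36)), Mul(2, Rational(4, 3), Add(4, Rational(4, 3)))) = Mul(Mul(34, -53), Mul(2, Rational(4, 3), Rational(16, 3))) = Mul(-1802, Rational(128, 9)) = Rational(-230656, 9)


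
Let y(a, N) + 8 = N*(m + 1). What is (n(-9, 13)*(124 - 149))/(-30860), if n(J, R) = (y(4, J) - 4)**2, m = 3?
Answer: 2880/1543 ≈ 1.8665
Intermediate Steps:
y(a, N) = -8 + 4*N (y(a, N) = -8 + N*(3 + 1) = -8 + N*4 = -8 + 4*N)
n(J, R) = (-12 + 4*J)**2 (n(J, R) = ((-8 + 4*J) - 4)**2 = (-12 + 4*J)**2)
(n(-9, 13)*(124 - 149))/(-30860) = ((16*(-3 - 9)**2)*(124 - 149))/(-30860) = ((16*(-12)**2)*(-25))*(-1/30860) = ((16*144)*(-25))*(-1/30860) = (2304*(-25))*(-1/30860) = -57600*(-1/30860) = 2880/1543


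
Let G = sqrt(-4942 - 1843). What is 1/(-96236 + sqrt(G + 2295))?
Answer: -1/(96236 - sqrt(2295 + I*sqrt(6785))) ≈ -1.0396e-5 - 9.2905e-11*I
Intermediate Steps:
G = I*sqrt(6785) (G = sqrt(-6785) = I*sqrt(6785) ≈ 82.371*I)
1/(-96236 + sqrt(G + 2295)) = 1/(-96236 + sqrt(I*sqrt(6785) + 2295)) = 1/(-96236 + sqrt(2295 + I*sqrt(6785)))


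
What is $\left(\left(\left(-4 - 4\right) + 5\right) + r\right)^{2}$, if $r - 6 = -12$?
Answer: $81$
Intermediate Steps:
$r = -6$ ($r = 6 - 12 = -6$)
$\left(\left(\left(-4 - 4\right) + 5\right) + r\right)^{2} = \left(\left(\left(-4 - 4\right) + 5\right) - 6\right)^{2} = \left(\left(-8 + 5\right) - 6\right)^{2} = \left(-3 - 6\right)^{2} = \left(-9\right)^{2} = 81$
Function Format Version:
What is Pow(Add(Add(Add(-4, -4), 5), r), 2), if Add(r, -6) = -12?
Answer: 81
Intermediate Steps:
r = -6 (r = Add(6, -12) = -6)
Pow(Add(Add(Add(-4, -4), 5), r), 2) = Pow(Add(Add(Add(-4, -4), 5), -6), 2) = Pow(Add(Add(-8, 5), -6), 2) = Pow(Add(-3, -6), 2) = Pow(-9, 2) = 81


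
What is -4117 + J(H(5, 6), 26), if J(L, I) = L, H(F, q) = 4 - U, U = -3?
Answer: -4110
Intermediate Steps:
H(F, q) = 7 (H(F, q) = 4 - 1*(-3) = 4 + 3 = 7)
-4117 + J(H(5, 6), 26) = -4117 + 7 = -4110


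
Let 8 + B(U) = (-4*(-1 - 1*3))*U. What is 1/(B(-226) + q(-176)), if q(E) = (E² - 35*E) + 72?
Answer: 1/33584 ≈ 2.9776e-5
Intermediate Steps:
q(E) = 72 + E² - 35*E
B(U) = -8 + 16*U (B(U) = -8 + (-4*(-1 - 1*3))*U = -8 + (-4*(-1 - 3))*U = -8 + (-4*(-4))*U = -8 + 16*U)
1/(B(-226) + q(-176)) = 1/((-8 + 16*(-226)) + (72 + (-176)² - 35*(-176))) = 1/((-8 - 3616) + (72 + 30976 + 6160)) = 1/(-3624 + 37208) = 1/33584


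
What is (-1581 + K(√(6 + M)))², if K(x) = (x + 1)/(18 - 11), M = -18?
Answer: 122456344/49 - 44264*I*√3/49 ≈ 2.4991e+6 - 1564.6*I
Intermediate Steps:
K(x) = ⅐ + x/7 (K(x) = (1 + x)/7 = (1 + x)*(⅐) = ⅐ + x/7)
(-1581 + K(√(6 + M)))² = (-1581 + (⅐ + √(6 - 18)/7))² = (-1581 + (⅐ + √(-12)/7))² = (-1581 + (⅐ + (2*I*√3)/7))² = (-1581 + (⅐ + 2*I*√3/7))² = (-11066/7 + 2*I*√3/7)²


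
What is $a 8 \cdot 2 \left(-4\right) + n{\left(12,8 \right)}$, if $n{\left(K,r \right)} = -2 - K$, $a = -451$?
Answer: $28850$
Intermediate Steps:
$a 8 \cdot 2 \left(-4\right) + n{\left(12,8 \right)} = - 451 \cdot 8 \cdot 2 \left(-4\right) - 14 = - 451 \cdot 16 \left(-4\right) - 14 = \left(-451\right) \left(-64\right) - 14 = 28864 - 14 = 28850$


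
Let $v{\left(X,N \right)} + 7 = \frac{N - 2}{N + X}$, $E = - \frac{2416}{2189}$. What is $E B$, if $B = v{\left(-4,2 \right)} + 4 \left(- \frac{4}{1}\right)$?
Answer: $\frac{55568}{2189} \approx 25.385$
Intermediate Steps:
$E = - \frac{2416}{2189}$ ($E = \left(-2416\right) \frac{1}{2189} = - \frac{2416}{2189} \approx -1.1037$)
$v{\left(X,N \right)} = -7 + \frac{-2 + N}{N + X}$ ($v{\left(X,N \right)} = -7 + \frac{N - 2}{N + X} = -7 + \frac{-2 + N}{N + X}$)
$B = -23$ ($B = \frac{-2 - -28 - 12}{2 - 4} + 4 \left(- \frac{4}{1}\right) = \frac{-2 + 28 - 12}{-2} + 4 \left(\left(-4\right) 1\right) = \left(- \frac{1}{2}\right) 14 + 4 \left(-4\right) = -7 - 16 = -23$)
$E B = \left(- \frac{2416}{2189}\right) \left(-23\right) = \frac{55568}{2189}$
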